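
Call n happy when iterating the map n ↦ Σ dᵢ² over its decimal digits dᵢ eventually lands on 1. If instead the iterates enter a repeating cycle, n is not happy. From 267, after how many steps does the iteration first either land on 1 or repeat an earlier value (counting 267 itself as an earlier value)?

9

267 → 2² + 6² + 7² = 4 + 36 + 49 = 89
89 → 8² + 9² = 64 + 81 = 145
145 → 1² + 4² + 5² = 1 + 16 + 25 = 42
42 → 4² + 2² = 16 + 4 = 20
20 → 2² + 0² = 4 + 0 = 4
4 → 4² = 16
16 → 1² + 6² = 1 + 36 = 37
37 → 3² + 7² = 9 + 49 = 58
58 → 5² + 8² = 25 + 64 = 89  — 89 repeats.
That took 9 steps.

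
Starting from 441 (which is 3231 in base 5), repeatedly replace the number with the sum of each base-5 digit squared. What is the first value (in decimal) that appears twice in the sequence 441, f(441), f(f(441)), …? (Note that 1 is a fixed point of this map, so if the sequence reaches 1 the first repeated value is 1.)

441 = (3,2,3,1)_5 → 3² + 2² + 3² + 1² = 23
23 = (4,3)_5 → 4² + 3² = 25
25 = (1,0,0)_5 → 1² + 0² + 0² = 1  — reached the fixed point 1.
1 → 1, so 1 is the first repeated value.

1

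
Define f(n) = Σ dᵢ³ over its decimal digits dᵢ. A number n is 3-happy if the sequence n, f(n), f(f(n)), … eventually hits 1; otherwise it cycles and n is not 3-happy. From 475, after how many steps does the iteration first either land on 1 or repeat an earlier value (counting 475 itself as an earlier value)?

5

475 → 4³ + 7³ + 5³ = 64 + 343 + 125 = 532
532 → 5³ + 3³ + 2³ = 125 + 27 + 8 = 160
160 → 1³ + 6³ + 0³ = 1 + 216 + 0 = 217
217 → 2³ + 1³ + 7³ = 8 + 1 + 343 = 352
352 → 3³ + 5³ + 2³ = 27 + 125 + 8 = 160  — 160 repeats.
That took 5 steps.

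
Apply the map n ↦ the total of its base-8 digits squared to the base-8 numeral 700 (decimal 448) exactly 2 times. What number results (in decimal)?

37

448 = (7,0,0)_8 → 7² + 0² + 0² = 49 + 0 + 0 = 49
49 = (6,1)_8 → 6² + 1² = 36 + 1 = 37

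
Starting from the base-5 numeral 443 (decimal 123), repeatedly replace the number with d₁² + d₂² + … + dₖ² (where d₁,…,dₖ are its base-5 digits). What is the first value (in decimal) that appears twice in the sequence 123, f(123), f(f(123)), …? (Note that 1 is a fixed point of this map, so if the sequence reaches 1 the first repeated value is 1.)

1

123 = (4,4,3)_5 → 41
41 = (1,3,1)_5 → 11
11 = (2,1)_5 → 5
5 = (1,0)_5 → 1  — reached the fixed point 1.
1 → 1, so 1 is the first repeated value.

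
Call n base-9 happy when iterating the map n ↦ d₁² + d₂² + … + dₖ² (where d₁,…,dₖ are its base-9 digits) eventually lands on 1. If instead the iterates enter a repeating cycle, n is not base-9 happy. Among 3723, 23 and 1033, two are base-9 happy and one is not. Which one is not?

3723: 3723 → 125 → 81 → 1  — reaches 1 (base-9 happy)
23: 23 → 29 → 13 → 17 → 65 → 53 → 89 → 65  — repeats 65 (not base-9 happy)
1033: 1033 → 95 → 27 → 9 → 1  — reaches 1 (base-9 happy)

23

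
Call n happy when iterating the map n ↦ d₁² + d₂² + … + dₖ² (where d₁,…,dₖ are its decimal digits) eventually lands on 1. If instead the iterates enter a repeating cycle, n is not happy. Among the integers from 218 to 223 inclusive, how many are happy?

218: 218 → 69 → 117 → 51 → 26 → 40 → 16 → 37 → 58 → 89 → 145 → 42 → 20 → 4 → 16  — not happy
219: 219 → 86 → 100 → 1  — happy
220: 220 → 8 → 64 → 52 → 29 → 85 → 89 → 145 → 42 → 20 → 4 → 16 → 37 → 58 → 89  — not happy
221: 221 → 9 → 81 → 65 → 61 → 37 → 58 → 89 → 145 → 42 → 20 → 4 → 16 → 37  — not happy
222: 222 → 12 → 5 → 25 → 29 → 85 → 89 → 145 → 42 → 20 → 4 → 16 → 37 → 58 → 89  — not happy
223: 223 → 17 → 50 → 25 → 29 → 85 → 89 → 145 → 42 → 20 → 4 → 16 → 37 → 58 → 89  — not happy
happy: 219

1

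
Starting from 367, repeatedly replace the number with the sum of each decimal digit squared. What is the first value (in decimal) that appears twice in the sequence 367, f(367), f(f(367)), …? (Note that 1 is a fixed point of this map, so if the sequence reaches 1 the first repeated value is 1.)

1

367 → 94
94 → 97
97 → 130
130 → 10
10 → 1  — reached the fixed point 1.
1 → 1, so 1 is the first repeated value.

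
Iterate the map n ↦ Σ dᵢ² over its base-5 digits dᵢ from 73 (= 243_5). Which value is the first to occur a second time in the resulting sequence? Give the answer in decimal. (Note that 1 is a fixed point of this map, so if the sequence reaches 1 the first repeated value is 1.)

13

73 = (2,4,3)_5 → 2² + 4² + 3² = 4 + 16 + 9 = 29
29 = (1,0,4)_5 → 1² + 0² + 4² = 1 + 0 + 16 = 17
17 = (3,2)_5 → 3² + 2² = 9 + 4 = 13
13 = (2,3)_5 → 2² + 3² = 4 + 9 = 13  — 13 already appeared earlier.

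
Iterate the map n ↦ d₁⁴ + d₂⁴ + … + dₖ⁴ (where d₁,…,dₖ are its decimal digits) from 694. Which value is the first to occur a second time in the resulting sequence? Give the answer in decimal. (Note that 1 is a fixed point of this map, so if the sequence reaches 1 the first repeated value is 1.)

694 → 6⁴ + 9⁴ + 4⁴ = 8113
8113 → 8⁴ + 1⁴ + 1⁴ + 3⁴ = 4179
4179 → 4⁴ + 1⁴ + 7⁴ + 9⁴ = 9219
9219 → 9⁴ + 2⁴ + 1⁴ + 9⁴ = 13139
13139 → 1⁴ + 3⁴ + 1⁴ + 3⁴ + 9⁴ = 6725
6725 → 6⁴ + 7⁴ + 2⁴ + 5⁴ = 4338
4338 → 4⁴ + 3⁴ + 3⁴ + 8⁴ = 4514
4514 → 4⁴ + 5⁴ + 1⁴ + 4⁴ = 1138
1138 → 1⁴ + 1⁴ + 3⁴ + 8⁴ = 4179  — 4179 already appeared earlier.

4179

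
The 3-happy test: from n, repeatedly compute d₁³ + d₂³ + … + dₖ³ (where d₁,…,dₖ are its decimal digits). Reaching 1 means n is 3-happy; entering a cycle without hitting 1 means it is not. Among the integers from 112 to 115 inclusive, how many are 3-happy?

1

112: 112 → 10 → 1  — 3-happy
113: 113 → 29 → 737 → 713 → 371 → 371  — not 3-happy
114: 114 → 66 → 432 → 99 → 1458 → 702 → 351 → 153 → 153  — not 3-happy
115: 115 → 127 → 352 → 160 → 217 → 352  — not 3-happy
3-happy: 112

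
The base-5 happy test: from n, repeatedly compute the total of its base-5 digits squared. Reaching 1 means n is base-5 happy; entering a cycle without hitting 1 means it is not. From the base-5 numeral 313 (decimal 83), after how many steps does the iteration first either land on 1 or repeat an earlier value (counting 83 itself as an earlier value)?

3

83 = (3,1,3)_5 → 19
19 = (3,4)_5 → 25
25 = (1,0,0)_5 → 1  — reached 1.
That took 3 steps.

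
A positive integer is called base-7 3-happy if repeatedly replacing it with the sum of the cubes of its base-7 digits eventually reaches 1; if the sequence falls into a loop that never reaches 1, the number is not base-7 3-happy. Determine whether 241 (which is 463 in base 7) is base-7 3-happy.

base-7 3-happy

241 = (4,6,3)_7 → 4³ + 6³ + 3³ = 307
307 = (6,1,6)_7 → 6³ + 1³ + 6³ = 433
433 = (1,1,5,6)_7 → 1³ + 1³ + 5³ + 6³ = 343
343 = (1,0,0,0)_7 → 1³ + 0³ + 0³ + 0³ = 1  — reached 1.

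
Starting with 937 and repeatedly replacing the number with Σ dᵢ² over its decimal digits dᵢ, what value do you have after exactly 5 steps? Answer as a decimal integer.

937 → 9² + 3² + 7² = 139
139 → 1² + 3² + 9² = 91
91 → 9² + 1² = 82
82 → 8² + 2² = 68
68 → 6² + 8² = 100

100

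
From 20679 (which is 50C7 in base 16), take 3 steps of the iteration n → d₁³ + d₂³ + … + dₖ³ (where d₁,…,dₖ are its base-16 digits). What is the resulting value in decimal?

855

20679 = (5,0,12,7)_16 → 5³ + 0³ + 12³ + 7³ = 125 + 0 + 1728 + 343 = 2196
2196 = (8,9,4)_16 → 8³ + 9³ + 4³ = 512 + 729 + 64 = 1305
1305 = (5,1,9)_16 → 5³ + 1³ + 9³ = 125 + 1 + 729 = 855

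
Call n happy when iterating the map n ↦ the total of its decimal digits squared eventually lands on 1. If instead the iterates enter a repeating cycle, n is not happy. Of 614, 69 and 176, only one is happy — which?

614: 614 → 53 → 34 → 25 → 29 → 85 → 89 → 145 → 42 → 20 → 4 → 16 → 37 → 58 → 89  — repeats 89 (not happy)
69: 69 → 117 → 51 → 26 → 40 → 16 → 37 → 58 → 89 → 145 → 42 → 20 → 4 → 16  — repeats 16 (not happy)
176: 176 → 86 → 100 → 1  — reaches 1 (happy)

176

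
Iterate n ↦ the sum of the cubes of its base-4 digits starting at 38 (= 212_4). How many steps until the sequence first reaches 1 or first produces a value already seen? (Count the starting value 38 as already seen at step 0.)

4

38 = (2,1,2)_4 → 2³ + 1³ + 2³ = 17
17 = (1,0,1)_4 → 1³ + 0³ + 1³ = 2
2 = (2)_4 → 2³ = 8
8 = (2,0)_4 → 2³ + 0³ = 8  — 8 repeats.
That took 4 steps.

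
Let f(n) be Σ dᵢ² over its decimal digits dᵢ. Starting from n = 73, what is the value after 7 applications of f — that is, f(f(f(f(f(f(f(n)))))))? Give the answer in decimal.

73 → 7² + 3² = 58
58 → 5² + 8² = 89
89 → 8² + 9² = 145
145 → 1² + 4² + 5² = 42
42 → 4² + 2² = 20
20 → 2² + 0² = 4
4 → 4² = 16

16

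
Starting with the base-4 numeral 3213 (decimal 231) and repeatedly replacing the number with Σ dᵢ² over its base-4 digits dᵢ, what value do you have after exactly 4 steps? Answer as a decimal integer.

10

231 = (3,2,1,3)_4 → 3² + 2² + 1² + 3² = 23
23 = (1,1,3)_4 → 1² + 1² + 3² = 11
11 = (2,3)_4 → 2² + 3² = 13
13 = (3,1)_4 → 3² + 1² = 10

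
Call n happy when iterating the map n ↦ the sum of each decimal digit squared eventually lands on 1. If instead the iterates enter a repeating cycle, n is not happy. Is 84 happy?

not happy

84 → 8² + 4² = 64 + 16 = 80
80 → 8² + 0² = 64 + 0 = 64
64 → 6² + 4² = 36 + 16 = 52
52 → 5² + 2² = 25 + 4 = 29
29 → 2² + 9² = 4 + 81 = 85
85 → 8² + 5² = 64 + 25 = 89
89 → 8² + 9² = 64 + 81 = 145
145 → 1² + 4² + 5² = 1 + 16 + 25 = 42
42 → 4² + 2² = 16 + 4 = 20
20 → 2² + 0² = 4 + 0 = 4
4 → 4² = 16
16 → 1² + 6² = 1 + 36 = 37
37 → 3² + 7² = 9 + 49 = 58
58 → 5² + 8² = 25 + 64 = 89  — 89 already seen; the sequence cycles without reaching 1.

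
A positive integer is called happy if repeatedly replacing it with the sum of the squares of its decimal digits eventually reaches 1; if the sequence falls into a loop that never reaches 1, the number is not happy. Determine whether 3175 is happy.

not happy

3175 → 3² + 1² + 7² + 5² = 9 + 1 + 49 + 25 = 84
84 → 8² + 4² = 64 + 16 = 80
80 → 8² + 0² = 64 + 0 = 64
64 → 6² + 4² = 36 + 16 = 52
52 → 5² + 2² = 25 + 4 = 29
29 → 2² + 9² = 4 + 81 = 85
85 → 8² + 5² = 64 + 25 = 89
89 → 8² + 9² = 64 + 81 = 145
145 → 1² + 4² + 5² = 1 + 16 + 25 = 42
42 → 4² + 2² = 16 + 4 = 20
20 → 2² + 0² = 4 + 0 = 4
4 → 4² = 16
16 → 1² + 6² = 1 + 36 = 37
37 → 3² + 7² = 9 + 49 = 58
58 → 5² + 8² = 25 + 64 = 89  — 89 already seen; the sequence cycles without reaching 1.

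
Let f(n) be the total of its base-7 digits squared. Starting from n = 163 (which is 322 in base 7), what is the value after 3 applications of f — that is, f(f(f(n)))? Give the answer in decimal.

37

163 = (3,2,2)_7 → 17
17 = (2,3)_7 → 13
13 = (1,6)_7 → 37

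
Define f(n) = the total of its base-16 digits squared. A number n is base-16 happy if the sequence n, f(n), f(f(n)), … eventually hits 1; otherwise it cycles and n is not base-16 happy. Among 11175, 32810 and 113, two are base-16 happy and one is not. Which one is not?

11175: 11175 → 274 → 6 → 36 → 20 → 17 → 2 → 4 → 16 → 1  — reaches 1 (base-16 happy)
32810: 32810 → 168 → 164 → 116 → 65 → 17 → 2 → 4 → 16 → 1  — reaches 1 (base-16 happy)
113: 113 → 50 → 13 → 169 → 181 → 146 → 85 → 50  — repeats 50 (not base-16 happy)

113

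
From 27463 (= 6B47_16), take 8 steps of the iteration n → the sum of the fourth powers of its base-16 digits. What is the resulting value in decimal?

27463 = (6,11,4,7)_16 → 6⁴ + 11⁴ + 4⁴ + 7⁴ = 18594
18594 = (4,8,10,2)_16 → 4⁴ + 8⁴ + 10⁴ + 2⁴ = 14368
14368 = (3,8,2,0)_16 → 3⁴ + 8⁴ + 2⁴ + 0⁴ = 4193
4193 = (1,0,6,1)_16 → 1⁴ + 0⁴ + 6⁴ + 1⁴ = 1298
1298 = (5,1,2)_16 → 5⁴ + 1⁴ + 2⁴ = 642
642 = (2,8,2)_16 → 2⁴ + 8⁴ + 2⁴ = 4128
4128 = (1,0,2,0)_16 → 1⁴ + 0⁴ + 2⁴ + 0⁴ = 17
17 = (1,1)_16 → 1⁴ + 1⁴ = 2

2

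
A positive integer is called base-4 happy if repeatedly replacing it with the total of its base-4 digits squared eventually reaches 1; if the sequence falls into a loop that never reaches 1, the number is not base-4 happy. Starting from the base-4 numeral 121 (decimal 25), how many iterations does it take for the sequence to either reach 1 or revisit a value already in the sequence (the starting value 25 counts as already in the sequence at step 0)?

5

25 = (1,2,1)_4 → 1² + 2² + 1² = 6
6 = (1,2)_4 → 1² + 2² = 5
5 = (1,1)_4 → 1² + 1² = 2
2 = (2)_4 → 2² = 4
4 = (1,0)_4 → 1² + 0² = 1  — reached 1.
That took 5 steps.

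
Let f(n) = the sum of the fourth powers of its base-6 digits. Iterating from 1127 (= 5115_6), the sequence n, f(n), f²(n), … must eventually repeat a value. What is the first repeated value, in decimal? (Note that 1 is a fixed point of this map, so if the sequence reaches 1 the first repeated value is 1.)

1251

1127 = (5,1,1,5)_6 → 5⁴ + 1⁴ + 1⁴ + 5⁴ = 625 + 1 + 1 + 625 = 1252
1252 = (5,4,4,4)_6 → 5⁴ + 4⁴ + 4⁴ + 4⁴ = 625 + 256 + 256 + 256 = 1393
1393 = (1,0,2,4,1)_6 → 1⁴ + 0⁴ + 2⁴ + 4⁴ + 1⁴ = 1 + 0 + 16 + 256 + 1 = 274
274 = (1,1,3,4)_6 → 1⁴ + 1⁴ + 3⁴ + 4⁴ = 1 + 1 + 81 + 256 = 339
339 = (1,3,2,3)_6 → 1⁴ + 3⁴ + 2⁴ + 3⁴ = 1 + 81 + 16 + 81 = 179
179 = (4,5,5)_6 → 4⁴ + 5⁴ + 5⁴ = 256 + 625 + 625 = 1506
1506 = (1,0,5,5,0)_6 → 1⁴ + 0⁴ + 5⁴ + 5⁴ + 0⁴ = 1 + 0 + 625 + 625 + 0 = 1251
1251 = (5,4,4,3)_6 → 5⁴ + 4⁴ + 4⁴ + 3⁴ = 625 + 256 + 256 + 81 = 1218
1218 = (5,3,5,0)_6 → 5⁴ + 3⁴ + 5⁴ + 0⁴ = 625 + 81 + 625 + 0 = 1331
1331 = (1,0,0,5,5)_6 → 1⁴ + 0⁴ + 0⁴ + 5⁴ + 5⁴ = 1 + 0 + 0 + 625 + 625 = 1251  — 1251 already appeared earlier.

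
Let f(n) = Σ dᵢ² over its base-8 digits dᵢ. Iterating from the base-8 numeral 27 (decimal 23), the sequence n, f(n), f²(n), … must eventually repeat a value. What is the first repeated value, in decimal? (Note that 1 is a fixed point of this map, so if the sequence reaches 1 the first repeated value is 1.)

23 = (2,7)_8 → 2² + 7² = 53
53 = (6,5)_8 → 6² + 5² = 61
61 = (7,5)_8 → 7² + 5² = 74
74 = (1,1,2)_8 → 1² + 1² + 2² = 6
6 = (6)_8 → 6² = 36
36 = (4,4)_8 → 4² + 4² = 32
32 = (4,0)_8 → 4² + 0² = 16
16 = (2,0)_8 → 2² + 0² = 4
4 = (4)_8 → 4² = 16  — 16 already appeared earlier.

16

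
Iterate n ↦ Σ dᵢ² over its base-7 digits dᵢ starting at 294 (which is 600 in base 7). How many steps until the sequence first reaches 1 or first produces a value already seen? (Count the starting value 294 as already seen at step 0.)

294 = (6,0,0)_7 → 6² + 0² + 0² = 36 + 0 + 0 = 36
36 = (5,1)_7 → 5² + 1² = 25 + 1 = 26
26 = (3,5)_7 → 3² + 5² = 9 + 25 = 34
34 = (4,6)_7 → 4² + 6² = 16 + 36 = 52
52 = (1,0,3)_7 → 1² + 0² + 3² = 1 + 0 + 9 = 10
10 = (1,3)_7 → 1² + 3² = 1 + 9 = 10  — 10 repeats.
That took 6 steps.

6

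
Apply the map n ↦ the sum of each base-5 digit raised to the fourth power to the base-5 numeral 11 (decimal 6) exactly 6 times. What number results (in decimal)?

6 = (1,1)_5 → 1⁴ + 1⁴ = 1 + 1 = 2
2 = (2)_5 → 2⁴ = 16
16 = (3,1)_5 → 3⁴ + 1⁴ = 81 + 1 = 82
82 = (3,1,2)_5 → 3⁴ + 1⁴ + 2⁴ = 81 + 1 + 16 = 98
98 = (3,4,3)_5 → 3⁴ + 4⁴ + 3⁴ = 81 + 256 + 81 = 418
418 = (3,1,3,3)_5 → 3⁴ + 1⁴ + 3⁴ + 3⁴ = 81 + 1 + 81 + 81 = 244

244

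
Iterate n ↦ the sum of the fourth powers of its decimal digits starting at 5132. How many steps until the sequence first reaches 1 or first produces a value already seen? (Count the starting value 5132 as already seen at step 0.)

5132 → 5⁴ + 1⁴ + 3⁴ + 2⁴ = 625 + 1 + 81 + 16 = 723
723 → 7⁴ + 2⁴ + 3⁴ = 2401 + 16 + 81 = 2498
2498 → 2⁴ + 4⁴ + 9⁴ + 8⁴ = 16 + 256 + 6561 + 4096 = 10929
10929 → 1⁴ + 0⁴ + 9⁴ + 2⁴ + 9⁴ = 1 + 0 + 6561 + 16 + 6561 = 13139
13139 → 1⁴ + 3⁴ + 1⁴ + 3⁴ + 9⁴ = 1 + 81 + 1 + 81 + 6561 = 6725
6725 → 6⁴ + 7⁴ + 2⁴ + 5⁴ = 1296 + 2401 + 16 + 625 = 4338
4338 → 4⁴ + 3⁴ + 3⁴ + 8⁴ = 256 + 81 + 81 + 4096 = 4514
4514 → 4⁴ + 5⁴ + 1⁴ + 4⁴ = 256 + 625 + 1 + 256 = 1138
1138 → 1⁴ + 1⁴ + 3⁴ + 8⁴ = 1 + 1 + 81 + 4096 = 4179
4179 → 4⁴ + 1⁴ + 7⁴ + 9⁴ = 256 + 1 + 2401 + 6561 = 9219
9219 → 9⁴ + 2⁴ + 1⁴ + 9⁴ = 6561 + 16 + 1 + 6561 = 13139  — 13139 repeats.
That took 11 steps.

11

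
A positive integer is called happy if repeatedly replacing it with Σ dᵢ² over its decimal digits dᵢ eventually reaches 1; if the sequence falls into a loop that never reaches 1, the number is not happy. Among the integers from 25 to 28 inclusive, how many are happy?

1

25: 25 → 29 → 85 → 89 → 145 → 42 → 20 → 4 → 16 → 37 → 58 → 89  (repeats 89)
26: 26 → 40 → 16 → 37 → 58 → 89 → 145 → 42 → 20 → 4 → 16  (repeats 16)
27: 27 → 53 → 34 → 25 → 29 → 85 → 89 → 145 → 42 → 20 → 4 → 16 → 37 → 58 → 89  (repeats 89)
28: 28 → 68 → 100 → 1  (reaches 1)
happy: 28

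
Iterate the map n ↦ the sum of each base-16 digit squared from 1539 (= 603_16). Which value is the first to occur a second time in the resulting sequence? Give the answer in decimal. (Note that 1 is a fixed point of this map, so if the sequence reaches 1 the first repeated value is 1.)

1539 = (6,0,3)_16 → 6² + 0² + 3² = 36 + 0 + 9 = 45
45 = (2,13)_16 → 2² + 13² = 4 + 169 = 173
173 = (10,13)_16 → 10² + 13² = 100 + 169 = 269
269 = (1,0,13)_16 → 1² + 0² + 13² = 1 + 0 + 169 = 170
170 = (10,10)_16 → 10² + 10² = 100 + 100 = 200
200 = (12,8)_16 → 12² + 8² = 144 + 64 = 208
208 = (13,0)_16 → 13² + 0² = 169 + 0 = 169
169 = (10,9)_16 → 10² + 9² = 100 + 81 = 181
181 = (11,5)_16 → 11² + 5² = 121 + 25 = 146
146 = (9,2)_16 → 9² + 2² = 81 + 4 = 85
85 = (5,5)_16 → 5² + 5² = 25 + 25 = 50
50 = (3,2)_16 → 3² + 2² = 9 + 4 = 13
13 = (13)_16 → 13² = 169  — 169 already appeared earlier.

169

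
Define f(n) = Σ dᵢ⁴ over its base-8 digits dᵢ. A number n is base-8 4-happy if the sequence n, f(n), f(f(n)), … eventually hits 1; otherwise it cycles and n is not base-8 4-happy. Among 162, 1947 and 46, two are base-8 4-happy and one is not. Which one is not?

162: 162 → 288 → 512 → 1  — reaches 1 (base-8 4-happy)
1947: 1947 → 1539 → 162 → 288 → 512 → 1  — reaches 1 (base-8 4-happy)
46: 46 → 1921 → 1378 → 913 → 1314 → 544 → 257 → 257  — repeats 257 (not base-8 4-happy)

46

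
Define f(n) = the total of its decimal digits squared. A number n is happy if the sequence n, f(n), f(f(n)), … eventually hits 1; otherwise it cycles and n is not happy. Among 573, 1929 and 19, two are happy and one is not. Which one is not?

573

573: 573 → 83 → 73 → 58 → 89 → 145 → 42 → 20 → 4 → 16 → 37 → 58  — repeats 58 (not happy)
1929: 1929 → 167 → 86 → 100 → 1  — reaches 1 (happy)
19: 19 → 82 → 68 → 100 → 1  — reaches 1 (happy)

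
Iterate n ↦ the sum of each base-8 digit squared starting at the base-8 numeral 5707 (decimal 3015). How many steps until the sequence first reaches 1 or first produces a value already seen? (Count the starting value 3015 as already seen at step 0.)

3015 = (5,7,0,7)_8 → 5² + 7² + 0² + 7² = 25 + 49 + 0 + 49 = 123
123 = (1,7,3)_8 → 1² + 7² + 3² = 1 + 49 + 9 = 59
59 = (7,3)_8 → 7² + 3² = 49 + 9 = 58
58 = (7,2)_8 → 7² + 2² = 49 + 4 = 53
53 = (6,5)_8 → 6² + 5² = 36 + 25 = 61
61 = (7,5)_8 → 7² + 5² = 49 + 25 = 74
74 = (1,1,2)_8 → 1² + 1² + 2² = 1 + 1 + 4 = 6
6 = (6)_8 → 6² = 36
36 = (4,4)_8 → 4² + 4² = 16 + 16 = 32
32 = (4,0)_8 → 4² + 0² = 16 + 0 = 16
16 = (2,0)_8 → 2² + 0² = 4 + 0 = 4
4 = (4)_8 → 4² = 16  — 16 repeats.
That took 12 steps.

12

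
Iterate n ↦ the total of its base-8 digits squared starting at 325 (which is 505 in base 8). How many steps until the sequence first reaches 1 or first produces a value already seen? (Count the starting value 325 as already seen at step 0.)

6

325 = (5,0,5)_8 → 5² + 0² + 5² = 50
50 = (6,2)_8 → 6² + 2² = 40
40 = (5,0)_8 → 5² + 0² = 25
25 = (3,1)_8 → 3² + 1² = 10
10 = (1,2)_8 → 1² + 2² = 5
5 = (5)_8 → 5² = 25  — 25 repeats.
That took 6 steps.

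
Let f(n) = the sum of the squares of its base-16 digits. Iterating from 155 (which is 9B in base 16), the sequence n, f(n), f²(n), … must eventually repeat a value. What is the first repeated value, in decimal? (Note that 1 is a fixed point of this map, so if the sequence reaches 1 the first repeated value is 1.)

169

155 = (9,11)_16 → 9² + 11² = 202
202 = (12,10)_16 → 12² + 10² = 244
244 = (15,4)_16 → 15² + 4² = 241
241 = (15,1)_16 → 15² + 1² = 226
226 = (14,2)_16 → 14² + 2² = 200
200 = (12,8)_16 → 12² + 8² = 208
208 = (13,0)_16 → 13² + 0² = 169
169 = (10,9)_16 → 10² + 9² = 181
181 = (11,5)_16 → 11² + 5² = 146
146 = (9,2)_16 → 9² + 2² = 85
85 = (5,5)_16 → 5² + 5² = 50
50 = (3,2)_16 → 3² + 2² = 13
13 = (13)_16 → 13² = 169  — 169 already appeared earlier.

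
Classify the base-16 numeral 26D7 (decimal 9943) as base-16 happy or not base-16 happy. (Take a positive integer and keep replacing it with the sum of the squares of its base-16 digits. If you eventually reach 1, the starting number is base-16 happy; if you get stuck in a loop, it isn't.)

not base-16 happy

9943 = (2,6,13,7)_16 → 2² + 6² + 13² + 7² = 4 + 36 + 169 + 49 = 258
258 = (1,0,2)_16 → 1² + 0² + 2² = 1 + 0 + 4 = 5
5 = (5)_16 → 5² = 25
25 = (1,9)_16 → 1² + 9² = 1 + 81 = 82
82 = (5,2)_16 → 5² + 2² = 25 + 4 = 29
29 = (1,13)_16 → 1² + 13² = 1 + 169 = 170
170 = (10,10)_16 → 10² + 10² = 100 + 100 = 200
200 = (12,8)_16 → 12² + 8² = 144 + 64 = 208
208 = (13,0)_16 → 13² + 0² = 169 + 0 = 169
169 = (10,9)_16 → 10² + 9² = 100 + 81 = 181
181 = (11,5)_16 → 11² + 5² = 121 + 25 = 146
146 = (9,2)_16 → 9² + 2² = 81 + 4 = 85
85 = (5,5)_16 → 5² + 5² = 25 + 25 = 50
50 = (3,2)_16 → 3² + 2² = 9 + 4 = 13
13 = (13)_16 → 13² = 169  — 169 already seen; the sequence cycles without reaching 1.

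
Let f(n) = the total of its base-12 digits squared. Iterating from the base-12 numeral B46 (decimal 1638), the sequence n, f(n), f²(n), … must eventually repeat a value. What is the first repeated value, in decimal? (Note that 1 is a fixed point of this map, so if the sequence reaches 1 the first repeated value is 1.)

1638 = (11,4,6)_12 → 11² + 4² + 6² = 121 + 16 + 36 = 173
173 = (1,2,5)_12 → 1² + 2² + 5² = 1 + 4 + 25 = 30
30 = (2,6)_12 → 2² + 6² = 4 + 36 = 40
40 = (3,4)_12 → 3² + 4² = 9 + 16 = 25
25 = (2,1)_12 → 2² + 1² = 4 + 1 = 5
5 = (5)_12 → 5² = 25  — 25 already appeared earlier.

25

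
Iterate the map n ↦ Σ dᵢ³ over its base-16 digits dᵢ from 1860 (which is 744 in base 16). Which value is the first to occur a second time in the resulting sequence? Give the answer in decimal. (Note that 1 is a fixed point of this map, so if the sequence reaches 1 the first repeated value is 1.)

2061

1860 = (7,4,4)_16 → 7³ + 4³ + 4³ = 343 + 64 + 64 = 471
471 = (1,13,7)_16 → 1³ + 13³ + 7³ = 1 + 2197 + 343 = 2541
2541 = (9,14,13)_16 → 9³ + 14³ + 13³ = 729 + 2744 + 2197 = 5670
5670 = (1,6,2,6)_16 → 1³ + 6³ + 2³ + 6³ = 1 + 216 + 8 + 216 = 441
441 = (1,11,9)_16 → 1³ + 11³ + 9³ = 1 + 1331 + 729 = 2061
2061 = (8,0,13)_16 → 8³ + 0³ + 13³ = 512 + 0 + 2197 = 2709
2709 = (10,9,5)_16 → 10³ + 9³ + 5³ = 1000 + 729 + 125 = 1854
1854 = (7,3,14)_16 → 7³ + 3³ + 14³ = 343 + 27 + 2744 = 3114
3114 = (12,2,10)_16 → 12³ + 2³ + 10³ = 1728 + 8 + 1000 = 2736
2736 = (10,11,0)_16 → 10³ + 11³ + 0³ = 1000 + 1331 + 0 = 2331
2331 = (9,1,11)_16 → 9³ + 1³ + 11³ = 729 + 1 + 1331 = 2061  — 2061 already appeared earlier.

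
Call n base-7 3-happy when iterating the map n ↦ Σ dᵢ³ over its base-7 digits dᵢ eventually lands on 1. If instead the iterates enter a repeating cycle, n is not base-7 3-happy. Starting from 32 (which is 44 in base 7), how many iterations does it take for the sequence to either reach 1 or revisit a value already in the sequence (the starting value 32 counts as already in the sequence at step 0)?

5

32 = (4,4)_7 → 128
128 = (2,4,2)_7 → 80
80 = (1,4,3)_7 → 92
92 = (1,6,1)_7 → 218
218 = (4,3,1)_7 → 92  — 92 repeats.
That took 5 steps.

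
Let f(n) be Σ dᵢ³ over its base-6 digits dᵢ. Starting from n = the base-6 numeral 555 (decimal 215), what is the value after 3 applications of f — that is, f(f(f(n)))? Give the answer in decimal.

215 = (5,5,5)_6 → 5³ + 5³ + 5³ = 125 + 125 + 125 = 375
375 = (1,4,2,3)_6 → 1³ + 4³ + 2³ + 3³ = 1 + 64 + 8 + 27 = 100
100 = (2,4,4)_6 → 2³ + 4³ + 4³ = 8 + 64 + 64 = 136

136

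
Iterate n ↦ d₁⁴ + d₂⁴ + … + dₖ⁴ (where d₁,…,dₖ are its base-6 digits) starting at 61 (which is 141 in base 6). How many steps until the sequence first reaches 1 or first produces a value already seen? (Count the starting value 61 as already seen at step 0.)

12

61 = (1,4,1)_6 → 1⁴ + 4⁴ + 1⁴ = 1 + 256 + 1 = 258
258 = (1,1,1,0)_6 → 1⁴ + 1⁴ + 1⁴ + 0⁴ = 1 + 1 + 1 + 0 = 3
3 = (3)_6 → 3⁴ = 81
81 = (2,1,3)_6 → 2⁴ + 1⁴ + 3⁴ = 16 + 1 + 81 = 98
98 = (2,4,2)_6 → 2⁴ + 4⁴ + 2⁴ = 16 + 256 + 16 = 288
288 = (1,2,0,0)_6 → 1⁴ + 2⁴ + 0⁴ + 0⁴ = 1 + 16 + 0 + 0 = 17
17 = (2,5)_6 → 2⁴ + 5⁴ = 16 + 625 = 641
641 = (2,5,4,5)_6 → 2⁴ + 5⁴ + 4⁴ + 5⁴ = 16 + 625 + 256 + 625 = 1522
1522 = (1,1,0,1,4)_6 → 1⁴ + 1⁴ + 0⁴ + 1⁴ + 4⁴ = 1 + 1 + 0 + 1 + 256 = 259
259 = (1,1,1,1)_6 → 1⁴ + 1⁴ + 1⁴ + 1⁴ = 1 + 1 + 1 + 1 = 4
4 = (4)_6 → 4⁴ = 256
256 = (1,1,0,4)_6 → 1⁴ + 1⁴ + 0⁴ + 4⁴ = 1 + 1 + 0 + 256 = 258  — 258 repeats.
That took 12 steps.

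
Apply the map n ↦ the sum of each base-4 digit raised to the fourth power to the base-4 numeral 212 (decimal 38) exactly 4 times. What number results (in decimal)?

16

38 = (2,1,2)_4 → 2⁴ + 1⁴ + 2⁴ = 33
33 = (2,0,1)_4 → 2⁴ + 0⁴ + 1⁴ = 17
17 = (1,0,1)_4 → 1⁴ + 0⁴ + 1⁴ = 2
2 = (2)_4 → 2⁴ = 16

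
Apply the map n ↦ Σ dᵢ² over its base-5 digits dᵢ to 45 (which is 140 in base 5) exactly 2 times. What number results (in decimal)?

13

45 = (1,4,0)_5 → 17
17 = (3,2)_5 → 13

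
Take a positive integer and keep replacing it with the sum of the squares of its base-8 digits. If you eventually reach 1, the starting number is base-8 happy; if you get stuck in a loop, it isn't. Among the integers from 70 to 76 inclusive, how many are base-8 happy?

70: 70 → 37 → 41 → 26 → 13 → 26  (repeats 26)
71: 71 → 50 → 40 → 25 → 10 → 5 → 25  (repeats 25)
72: 72 → 2 → 4 → 16 → 4  (repeats 4)
73: 73 → 3 → 9 → 2 → 4 → 16 → 4  (repeats 4)
74: 74 → 6 → 36 → 32 → 16 → 4 → 16  (repeats 16)
75: 75 → 11 → 10 → 5 → 25 → 10  (repeats 10)
76: 76 → 18 → 8 → 1  (reaches 1)
base-8 happy: 76

1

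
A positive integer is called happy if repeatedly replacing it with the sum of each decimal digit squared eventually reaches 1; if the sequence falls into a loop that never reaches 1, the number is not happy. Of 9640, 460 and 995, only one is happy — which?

9640: 9640 → 133 → 19 → 82 → 68 → 100 → 1  — reaches 1 (happy)
460: 460 → 52 → 29 → 85 → 89 → 145 → 42 → 20 → 4 → 16 → 37 → 58 → 89  — repeats 89 (not happy)
995: 995 → 187 → 114 → 18 → 65 → 61 → 37 → 58 → 89 → 145 → 42 → 20 → 4 → 16 → 37  — repeats 37 (not happy)

9640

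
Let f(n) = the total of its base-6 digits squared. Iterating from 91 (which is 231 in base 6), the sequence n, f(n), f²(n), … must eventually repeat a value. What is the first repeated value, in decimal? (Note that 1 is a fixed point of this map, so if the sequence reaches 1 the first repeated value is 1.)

91 = (2,3,1)_6 → 2² + 3² + 1² = 4 + 9 + 1 = 14
14 = (2,2)_6 → 2² + 2² = 4 + 4 = 8
8 = (1,2)_6 → 1² + 2² = 1 + 4 = 5
5 = (5)_6 → 5² = 25
25 = (4,1)_6 → 4² + 1² = 16 + 1 = 17
17 = (2,5)_6 → 2² + 5² = 4 + 25 = 29
29 = (4,5)_6 → 4² + 5² = 16 + 25 = 41
41 = (1,0,5)_6 → 1² + 0² + 5² = 1 + 0 + 25 = 26
26 = (4,2)_6 → 4² + 2² = 16 + 4 = 20
20 = (3,2)_6 → 3² + 2² = 9 + 4 = 13
13 = (2,1)_6 → 2² + 1² = 4 + 1 = 5  — 5 already appeared earlier.

5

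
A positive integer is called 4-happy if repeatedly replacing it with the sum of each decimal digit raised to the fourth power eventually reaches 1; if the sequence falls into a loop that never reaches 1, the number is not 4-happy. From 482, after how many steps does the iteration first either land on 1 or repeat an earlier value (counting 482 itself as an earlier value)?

12

482 → 4⁴ + 8⁴ + 2⁴ = 256 + 4096 + 16 = 4368
4368 → 4⁴ + 3⁴ + 6⁴ + 8⁴ = 256 + 81 + 1296 + 4096 = 5729
5729 → 5⁴ + 7⁴ + 2⁴ + 9⁴ = 625 + 2401 + 16 + 6561 = 9603
9603 → 9⁴ + 6⁴ + 0⁴ + 3⁴ = 6561 + 1296 + 0 + 81 = 7938
7938 → 7⁴ + 9⁴ + 3⁴ + 8⁴ = 2401 + 6561 + 81 + 4096 = 13139
13139 → 1⁴ + 3⁴ + 1⁴ + 3⁴ + 9⁴ = 1 + 81 + 1 + 81 + 6561 = 6725
6725 → 6⁴ + 7⁴ + 2⁴ + 5⁴ = 1296 + 2401 + 16 + 625 = 4338
4338 → 4⁴ + 3⁴ + 3⁴ + 8⁴ = 256 + 81 + 81 + 4096 = 4514
4514 → 4⁴ + 5⁴ + 1⁴ + 4⁴ = 256 + 625 + 1 + 256 = 1138
1138 → 1⁴ + 1⁴ + 3⁴ + 8⁴ = 1 + 1 + 81 + 4096 = 4179
4179 → 4⁴ + 1⁴ + 7⁴ + 9⁴ = 256 + 1 + 2401 + 6561 = 9219
9219 → 9⁴ + 2⁴ + 1⁴ + 9⁴ = 6561 + 16 + 1 + 6561 = 13139  — 13139 repeats.
That took 12 steps.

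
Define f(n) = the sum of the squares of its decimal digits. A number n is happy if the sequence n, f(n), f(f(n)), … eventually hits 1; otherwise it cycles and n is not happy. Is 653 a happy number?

happy

653 → 6² + 5² + 3² = 70
70 → 7² + 0² = 49
49 → 4² + 9² = 97
97 → 9² + 7² = 130
130 → 1² + 3² + 0² = 10
10 → 1² + 0² = 1  — reached 1.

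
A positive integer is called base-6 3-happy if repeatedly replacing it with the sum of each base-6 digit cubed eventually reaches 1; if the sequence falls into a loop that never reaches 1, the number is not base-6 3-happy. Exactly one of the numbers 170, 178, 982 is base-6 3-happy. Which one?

170: 170 → 136 → 155 → 190 → 190  — repeats 190 (not base-6 3-happy)
178: 178 → 253 → 3 → 27 → 91 → 36 → 1  — reaches 1 (base-6 3-happy)
982: 982 → 156 → 72 → 8 → 9 → 28 → 128 → 62 → 73 → 9  — repeats 9 (not base-6 3-happy)

178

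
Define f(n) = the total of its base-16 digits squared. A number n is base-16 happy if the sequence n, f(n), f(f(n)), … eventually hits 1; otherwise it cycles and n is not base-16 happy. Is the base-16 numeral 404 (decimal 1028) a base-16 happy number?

base-16 happy

1028 = (4,0,4)_16 → 4² + 0² + 4² = 16 + 0 + 16 = 32
32 = (2,0)_16 → 2² + 0² = 4 + 0 = 4
4 = (4)_16 → 4² = 16
16 = (1,0)_16 → 1² + 0² = 1 + 0 = 1  — reached 1.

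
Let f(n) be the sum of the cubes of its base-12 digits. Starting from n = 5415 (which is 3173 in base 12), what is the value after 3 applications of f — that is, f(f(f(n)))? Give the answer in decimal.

5415 = (3,1,7,3)_12 → 3³ + 1³ + 7³ + 3³ = 398
398 = (2,9,2)_12 → 2³ + 9³ + 2³ = 745
745 = (5,2,1)_12 → 5³ + 2³ + 1³ = 134

134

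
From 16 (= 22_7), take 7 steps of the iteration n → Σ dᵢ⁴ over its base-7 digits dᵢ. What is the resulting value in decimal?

98

16 = (2,2)_7 → 2⁴ + 2⁴ = 16 + 16 = 32
32 = (4,4)_7 → 4⁴ + 4⁴ = 256 + 256 = 512
512 = (1,3,3,1)_7 → 1⁴ + 3⁴ + 3⁴ + 1⁴ = 1 + 81 + 81 + 1 = 164
164 = (3,2,3)_7 → 3⁴ + 2⁴ + 3⁴ = 81 + 16 + 81 = 178
178 = (3,4,3)_7 → 3⁴ + 4⁴ + 3⁴ = 81 + 256 + 81 = 418
418 = (1,1,3,5)_7 → 1⁴ + 1⁴ + 3⁴ + 5⁴ = 1 + 1 + 81 + 625 = 708
708 = (2,0,3,1)_7 → 2⁴ + 0⁴ + 3⁴ + 1⁴ = 16 + 0 + 81 + 1 = 98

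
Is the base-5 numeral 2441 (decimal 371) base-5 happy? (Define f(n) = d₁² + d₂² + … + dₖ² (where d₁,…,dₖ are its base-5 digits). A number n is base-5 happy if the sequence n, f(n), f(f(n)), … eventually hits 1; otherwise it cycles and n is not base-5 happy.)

not base-5 happy

371 = (2,4,4,1)_5 → 37
37 = (1,2,2)_5 → 9
9 = (1,4)_5 → 17
17 = (3,2)_5 → 13
13 = (2,3)_5 → 13  — 13 already seen; the sequence cycles without reaching 1.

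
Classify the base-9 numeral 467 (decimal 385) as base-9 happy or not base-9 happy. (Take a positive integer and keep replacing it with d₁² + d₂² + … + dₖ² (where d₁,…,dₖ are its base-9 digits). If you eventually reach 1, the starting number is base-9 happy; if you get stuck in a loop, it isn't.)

base-9 happy

385 = (4,6,7)_9 → 4² + 6² + 7² = 16 + 36 + 49 = 101
101 = (1,2,2)_9 → 1² + 2² + 2² = 1 + 4 + 4 = 9
9 = (1,0)_9 → 1² + 0² = 1 + 0 = 1  — reached 1.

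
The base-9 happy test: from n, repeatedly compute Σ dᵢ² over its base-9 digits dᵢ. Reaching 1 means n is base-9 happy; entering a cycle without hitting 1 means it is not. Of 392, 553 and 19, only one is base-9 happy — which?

392: 392 → 90 → 2 → 4 → 16 → 50 → 50  — repeats 50 (not base-9 happy)
553: 553 → 101 → 9 → 1  — reaches 1 (base-9 happy)
19: 19 → 5 → 25 → 53 → 89 → 65 → 53  — repeats 53 (not base-9 happy)

553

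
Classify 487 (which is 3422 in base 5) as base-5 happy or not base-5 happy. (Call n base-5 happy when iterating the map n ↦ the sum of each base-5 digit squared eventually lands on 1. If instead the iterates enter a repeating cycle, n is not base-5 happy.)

487 = (3,4,2,2)_5 → 3² + 4² + 2² + 2² = 9 + 16 + 4 + 4 = 33
33 = (1,1,3)_5 → 1² + 1² + 3² = 1 + 1 + 9 = 11
11 = (2,1)_5 → 2² + 1² = 4 + 1 = 5
5 = (1,0)_5 → 1² + 0² = 1 + 0 = 1  — reached 1.

base-5 happy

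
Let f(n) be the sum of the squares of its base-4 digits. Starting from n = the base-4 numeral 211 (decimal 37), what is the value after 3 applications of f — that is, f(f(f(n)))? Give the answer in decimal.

2

37 = (2,1,1)_4 → 2² + 1² + 1² = 6
6 = (1,2)_4 → 1² + 2² = 5
5 = (1,1)_4 → 1² + 1² = 2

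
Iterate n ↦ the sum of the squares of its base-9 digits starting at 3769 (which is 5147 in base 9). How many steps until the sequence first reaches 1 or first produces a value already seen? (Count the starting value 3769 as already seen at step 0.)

3769 = (5,1,4,7)_9 → 91
91 = (1,1,1)_9 → 3
3 = (3)_9 → 9
9 = (1,0)_9 → 1  — reached 1.
That took 4 steps.

4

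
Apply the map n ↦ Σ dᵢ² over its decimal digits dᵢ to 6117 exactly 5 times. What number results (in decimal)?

6117 → 6² + 1² + 1² + 7² = 87
87 → 8² + 7² = 113
113 → 1² + 1² + 3² = 11
11 → 1² + 1² = 2
2 → 2² = 4

4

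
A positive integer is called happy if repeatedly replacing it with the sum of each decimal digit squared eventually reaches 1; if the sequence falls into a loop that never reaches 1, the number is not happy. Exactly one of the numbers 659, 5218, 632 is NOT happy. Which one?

659

659: 659 → 142 → 21 → 5 → 25 → 29 → 85 → 89 → 145 → 42 → 20 → 4 → 16 → 37 → 58 → 89  — repeats 89 (not happy)
5218: 5218 → 94 → 97 → 130 → 10 → 1  — reaches 1 (happy)
632: 632 → 49 → 97 → 130 → 10 → 1  — reaches 1 (happy)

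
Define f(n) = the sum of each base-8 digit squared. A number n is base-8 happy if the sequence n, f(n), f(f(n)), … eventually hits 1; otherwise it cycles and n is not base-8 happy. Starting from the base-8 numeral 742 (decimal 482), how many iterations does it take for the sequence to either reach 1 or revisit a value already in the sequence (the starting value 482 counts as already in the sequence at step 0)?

482 = (7,4,2)_8 → 7² + 4² + 2² = 69
69 = (1,0,5)_8 → 1² + 0² + 5² = 26
26 = (3,2)_8 → 3² + 2² = 13
13 = (1,5)_8 → 1² + 5² = 26  — 26 repeats.
That took 4 steps.

4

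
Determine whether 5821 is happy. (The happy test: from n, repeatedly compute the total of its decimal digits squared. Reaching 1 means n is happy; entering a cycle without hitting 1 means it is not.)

happy

5821 → 5² + 8² + 2² + 1² = 94
94 → 9² + 4² = 97
97 → 9² + 7² = 130
130 → 1² + 3² + 0² = 10
10 → 1² + 0² = 1  — reached 1.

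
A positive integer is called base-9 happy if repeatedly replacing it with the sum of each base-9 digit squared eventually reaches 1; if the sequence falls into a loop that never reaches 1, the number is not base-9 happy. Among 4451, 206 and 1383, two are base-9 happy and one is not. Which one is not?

4451: 4451 → 125 → 81 → 1  — reaches 1 (base-9 happy)
206: 206 → 84 → 10 → 2 → 4 → 16 → 50 → 50  — repeats 50 (not base-9 happy)
1383: 1383 → 101 → 9 → 1  — reaches 1 (base-9 happy)

206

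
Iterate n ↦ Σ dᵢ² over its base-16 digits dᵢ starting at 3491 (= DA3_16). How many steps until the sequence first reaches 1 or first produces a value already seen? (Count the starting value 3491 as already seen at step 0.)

3491 = (13,10,3)_16 → 13² + 10² + 3² = 278
278 = (1,1,6)_16 → 1² + 1² + 6² = 38
38 = (2,6)_16 → 2² + 6² = 40
40 = (2,8)_16 → 2² + 8² = 68
68 = (4,4)_16 → 4² + 4² = 32
32 = (2,0)_16 → 2² + 0² = 4
4 = (4)_16 → 4² = 16
16 = (1,0)_16 → 1² + 0² = 1  — reached 1.
That took 8 steps.

8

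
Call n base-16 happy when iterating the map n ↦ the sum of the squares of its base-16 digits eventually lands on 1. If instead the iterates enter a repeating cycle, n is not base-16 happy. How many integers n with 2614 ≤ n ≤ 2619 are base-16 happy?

3

2614: 2614 → 145 → 82 → 29 → 170 → 200 → 208 → 169 → 181 → 146 → 85 → 50 → 13 → 169  (repeats 169)
2615: 2615 → 158 → 277 → 27 → 122 → 149 → 106 → 136 → 128 → 64 → 16 → 1  (reaches 1)
2616: 2616 → 173 → 269 → 170 → 200 → 208 → 169 → 181 → 146 → 85 → 50 → 13 → 169  (repeats 169)
2617: 2617 → 190 → 317 → 179 → 130 → 68 → 32 → 4 → 16 → 1  (reaches 1)
2618: 2618 → 209 → 170 → 200 → 208 → 169 → 181 → 146 → 85 → 50 → 13 → 169  (repeats 169)
2619: 2619 → 230 → 232 → 260 → 17 → 2 → 4 → 16 → 1  (reaches 1)
base-16 happy: 2615, 2617, 2619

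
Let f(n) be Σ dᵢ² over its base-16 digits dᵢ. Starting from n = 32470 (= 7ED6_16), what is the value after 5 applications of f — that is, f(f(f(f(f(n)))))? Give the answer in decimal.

32470 = (7,14,13,6)_16 → 7² + 14² + 13² + 6² = 450
450 = (1,12,2)_16 → 1² + 12² + 2² = 149
149 = (9,5)_16 → 9² + 5² = 106
106 = (6,10)_16 → 6² + 10² = 136
136 = (8,8)_16 → 8² + 8² = 128

128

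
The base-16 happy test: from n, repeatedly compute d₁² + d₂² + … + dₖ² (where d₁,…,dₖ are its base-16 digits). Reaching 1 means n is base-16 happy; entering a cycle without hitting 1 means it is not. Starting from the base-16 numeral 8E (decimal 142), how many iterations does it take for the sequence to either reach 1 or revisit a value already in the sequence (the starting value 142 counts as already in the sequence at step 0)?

142 = (8,14)_16 → 8² + 14² = 64 + 196 = 260
260 = (1,0,4)_16 → 1² + 0² + 4² = 1 + 0 + 16 = 17
17 = (1,1)_16 → 1² + 1² = 1 + 1 = 2
2 = (2)_16 → 2² = 4
4 = (4)_16 → 4² = 16
16 = (1,0)_16 → 1² + 0² = 1 + 0 = 1  — reached 1.
That took 6 steps.

6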